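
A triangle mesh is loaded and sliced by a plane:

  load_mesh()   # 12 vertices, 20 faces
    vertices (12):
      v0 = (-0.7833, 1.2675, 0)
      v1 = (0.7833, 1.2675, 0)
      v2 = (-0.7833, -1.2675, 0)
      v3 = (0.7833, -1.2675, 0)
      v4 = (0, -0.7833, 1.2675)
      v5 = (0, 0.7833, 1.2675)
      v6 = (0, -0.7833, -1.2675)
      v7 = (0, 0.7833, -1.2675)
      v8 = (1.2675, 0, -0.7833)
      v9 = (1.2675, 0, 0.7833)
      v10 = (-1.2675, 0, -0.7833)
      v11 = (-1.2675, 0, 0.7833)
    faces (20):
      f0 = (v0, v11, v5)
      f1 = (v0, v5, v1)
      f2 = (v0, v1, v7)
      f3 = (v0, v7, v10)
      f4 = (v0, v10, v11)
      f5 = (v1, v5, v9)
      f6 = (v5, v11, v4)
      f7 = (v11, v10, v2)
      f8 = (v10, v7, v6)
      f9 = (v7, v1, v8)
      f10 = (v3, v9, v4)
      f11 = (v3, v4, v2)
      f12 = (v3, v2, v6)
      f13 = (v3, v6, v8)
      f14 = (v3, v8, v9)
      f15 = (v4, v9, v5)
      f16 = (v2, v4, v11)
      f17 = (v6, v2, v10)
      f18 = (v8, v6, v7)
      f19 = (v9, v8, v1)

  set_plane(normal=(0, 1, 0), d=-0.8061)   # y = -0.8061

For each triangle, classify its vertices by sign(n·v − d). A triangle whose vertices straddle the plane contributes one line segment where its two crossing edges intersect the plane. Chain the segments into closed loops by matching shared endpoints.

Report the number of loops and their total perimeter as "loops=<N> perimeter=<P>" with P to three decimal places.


Straddling triangles (8 of 20):
  (v11,v10,v2) [++-] → (-0.95956, -0.8061, -0.28514)–(-0.95956, -0.8061, 0.28514)  len=0.5703
  (v3,v9,v4) [-++] → (0.95956, -0.8061, 0.28514)–(0.036884, -0.8061, 1.20782)  len=1.3049
  (v3,v4,v2) [-+-] → (0.036884, -0.8061, 1.20782)–(-0.036884, -0.8061, 1.20782)  len=0.0738
  (v3,v2,v6) [--+] → (-0.036884, -0.8061, -1.20782)–(0.036884, -0.8061, -1.20782)  len=0.0738
  (v3,v6,v8) [-++] → (0.036884, -0.8061, -1.20782)–(0.95956, -0.8061, -0.28514)  len=1.3049
  (v3,v8,v9) [-++] → (0.95956, -0.8061, -0.28514)–(0.95956, -0.8061, 0.28514)  len=0.5703
  (v2,v4,v11) [-++] → (-0.036884, -0.8061, 1.20782)–(-0.95956, -0.8061, 0.28514)  len=1.3049
  (v6,v2,v10) [+-+] → (-0.036884, -0.8061, -1.20782)–(-0.95956, -0.8061, -0.28514)  len=1.3049

Chained into 1 loop(s):
  loop 1: 8 segments, perimeter = 6.5075
Total perimeter = 6.508

loops=1 perimeter=6.508


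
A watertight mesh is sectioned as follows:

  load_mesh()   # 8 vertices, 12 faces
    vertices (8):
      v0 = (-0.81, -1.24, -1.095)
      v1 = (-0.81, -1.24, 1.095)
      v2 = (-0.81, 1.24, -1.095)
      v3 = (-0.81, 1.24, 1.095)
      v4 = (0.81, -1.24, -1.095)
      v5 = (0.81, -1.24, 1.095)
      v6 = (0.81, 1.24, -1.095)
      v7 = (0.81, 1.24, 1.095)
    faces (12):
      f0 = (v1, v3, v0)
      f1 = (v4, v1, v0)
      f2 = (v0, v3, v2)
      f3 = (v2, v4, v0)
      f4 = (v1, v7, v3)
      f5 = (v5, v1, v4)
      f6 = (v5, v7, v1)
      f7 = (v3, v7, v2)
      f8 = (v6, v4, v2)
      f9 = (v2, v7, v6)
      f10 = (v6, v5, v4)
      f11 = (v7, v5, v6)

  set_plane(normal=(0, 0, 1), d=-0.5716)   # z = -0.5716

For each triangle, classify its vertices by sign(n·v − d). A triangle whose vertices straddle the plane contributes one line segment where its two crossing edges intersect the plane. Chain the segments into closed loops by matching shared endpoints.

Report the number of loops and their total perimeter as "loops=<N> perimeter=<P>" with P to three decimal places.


Straddling triangles (8 of 12):
  (v1,v3,v0) [++-] → (-0.81, -0.647291, -0.5716)–(-0.81, -1.24, -0.5716)  len=0.5927
  (v4,v1,v0) [-+-] → (0.422827, -1.24, -0.5716)–(-0.81, -1.24, -0.5716)  len=1.2328
  (v0,v3,v2) [-+-] → (-0.81, -0.647291, -0.5716)–(-0.81, 1.24, -0.5716)  len=1.8873
  (v5,v1,v4) [++-] → (0.422827, -1.24, -0.5716)–(0.81, -1.24, -0.5716)  len=0.3872
  (v3,v7,v2) [++-] → (-0.422827, 1.24, -0.5716)–(-0.81, 1.24, -0.5716)  len=0.3872
  (v2,v7,v6) [-+-] → (-0.422827, 1.24, -0.5716)–(0.81, 1.24, -0.5716)  len=1.2328
  (v6,v5,v4) [-+-] → (0.81, 0.647291, -0.5716)–(0.81, -1.24, -0.5716)  len=1.8873
  (v7,v5,v6) [++-] → (0.81, 0.647291, -0.5716)–(0.81, 1.24, -0.5716)  len=0.5927

Chained into 1 loop(s):
  loop 1: 8 segments, perimeter = 8.2000
Total perimeter = 8.200

loops=1 perimeter=8.200


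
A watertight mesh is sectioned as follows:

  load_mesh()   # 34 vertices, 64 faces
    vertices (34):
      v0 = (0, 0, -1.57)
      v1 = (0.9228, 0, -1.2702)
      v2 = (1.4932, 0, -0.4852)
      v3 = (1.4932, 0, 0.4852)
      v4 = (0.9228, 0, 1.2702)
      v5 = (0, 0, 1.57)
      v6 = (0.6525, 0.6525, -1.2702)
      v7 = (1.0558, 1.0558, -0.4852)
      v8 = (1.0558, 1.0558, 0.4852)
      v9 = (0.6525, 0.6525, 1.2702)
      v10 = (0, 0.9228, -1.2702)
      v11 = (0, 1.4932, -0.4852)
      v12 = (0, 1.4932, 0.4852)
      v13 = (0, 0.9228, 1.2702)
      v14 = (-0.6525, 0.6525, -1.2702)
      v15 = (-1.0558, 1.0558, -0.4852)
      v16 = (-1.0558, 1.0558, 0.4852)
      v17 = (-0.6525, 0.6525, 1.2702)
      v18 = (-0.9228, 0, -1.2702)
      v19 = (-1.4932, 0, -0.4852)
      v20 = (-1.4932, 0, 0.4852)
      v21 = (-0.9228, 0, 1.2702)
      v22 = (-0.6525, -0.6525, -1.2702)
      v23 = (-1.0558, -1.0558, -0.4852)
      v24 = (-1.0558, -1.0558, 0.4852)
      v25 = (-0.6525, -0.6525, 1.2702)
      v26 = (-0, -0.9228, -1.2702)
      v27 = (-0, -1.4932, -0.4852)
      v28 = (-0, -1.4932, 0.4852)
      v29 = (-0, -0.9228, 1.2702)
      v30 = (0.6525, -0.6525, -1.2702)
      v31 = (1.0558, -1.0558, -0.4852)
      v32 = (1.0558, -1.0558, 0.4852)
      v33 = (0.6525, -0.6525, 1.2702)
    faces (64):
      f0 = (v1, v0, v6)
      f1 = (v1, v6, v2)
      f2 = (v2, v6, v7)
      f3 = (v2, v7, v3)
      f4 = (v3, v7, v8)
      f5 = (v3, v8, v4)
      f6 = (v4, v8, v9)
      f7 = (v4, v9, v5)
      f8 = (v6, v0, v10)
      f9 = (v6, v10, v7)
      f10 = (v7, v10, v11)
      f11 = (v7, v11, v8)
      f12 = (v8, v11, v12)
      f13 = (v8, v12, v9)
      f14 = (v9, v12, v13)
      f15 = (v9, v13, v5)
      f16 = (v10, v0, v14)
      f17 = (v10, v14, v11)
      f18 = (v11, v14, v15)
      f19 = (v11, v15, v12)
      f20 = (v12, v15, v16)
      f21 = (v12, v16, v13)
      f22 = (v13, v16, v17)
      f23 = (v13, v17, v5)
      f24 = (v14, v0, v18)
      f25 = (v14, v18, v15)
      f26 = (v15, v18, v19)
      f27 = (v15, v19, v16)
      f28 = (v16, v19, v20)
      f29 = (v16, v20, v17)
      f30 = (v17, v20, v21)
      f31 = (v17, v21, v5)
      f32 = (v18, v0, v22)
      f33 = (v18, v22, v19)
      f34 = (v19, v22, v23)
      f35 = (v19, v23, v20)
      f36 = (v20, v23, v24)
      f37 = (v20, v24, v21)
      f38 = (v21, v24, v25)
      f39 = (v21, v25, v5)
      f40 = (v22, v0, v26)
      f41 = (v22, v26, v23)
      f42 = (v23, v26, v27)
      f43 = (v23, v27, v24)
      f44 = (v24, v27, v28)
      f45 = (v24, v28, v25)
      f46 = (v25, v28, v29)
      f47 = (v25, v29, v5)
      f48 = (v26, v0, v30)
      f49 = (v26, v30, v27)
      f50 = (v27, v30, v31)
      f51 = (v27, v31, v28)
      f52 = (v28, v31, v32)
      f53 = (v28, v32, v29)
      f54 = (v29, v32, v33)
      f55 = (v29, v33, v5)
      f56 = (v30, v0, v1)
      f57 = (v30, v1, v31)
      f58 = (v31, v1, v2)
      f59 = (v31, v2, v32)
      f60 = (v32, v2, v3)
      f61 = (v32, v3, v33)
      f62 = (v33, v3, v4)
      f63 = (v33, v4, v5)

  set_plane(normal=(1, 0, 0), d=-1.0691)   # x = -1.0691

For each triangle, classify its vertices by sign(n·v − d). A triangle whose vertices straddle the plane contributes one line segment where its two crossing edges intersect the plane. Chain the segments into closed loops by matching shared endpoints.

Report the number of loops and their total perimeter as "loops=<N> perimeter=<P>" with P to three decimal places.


loops=1 perimeter=6.654

Straddling triangles (10 of 64):
  (v15,v18,v19) [++-] → (-1.0691, 0, -1.06886)–(-1.0691, 1.0237, -0.4852)  len=1.1784
  (v15,v19,v16) [+-+] → (-1.0691, 1.0237, -0.4852)–(-1.0691, 1.0237, 0.455693)  len=0.9409
  (v16,v19,v20) [+--] → (-1.0691, 1.0237, 0.455693)–(-1.0691, 1.0237, 0.4852)  len=0.0295
  (v16,v20,v17) [+-+] → (-1.0691, 1.0237, 0.4852)–(-1.0691, 0.329161, 0.881202)  len=0.7995
  (v17,v20,v21) [+-+] → (-1.0691, 0.329161, 0.881202)–(-1.0691, 0, 1.06886)  len=0.3789
  (v18,v22,v19) [++-] → (-1.0691, -0.329161, -0.881202)–(-1.0691, 0, -1.06886)  len=0.3789
  (v19,v22,v23) [-++] → (-1.0691, -0.329161, -0.881202)–(-1.0691, -1.0237, -0.4852)  len=0.7995
  (v19,v23,v20) [-+-] → (-1.0691, -1.0237, -0.4852)–(-1.0691, -1.0237, -0.455693)  len=0.0295
  (v20,v23,v24) [-++] → (-1.0691, -1.0237, -0.455693)–(-1.0691, -1.0237, 0.4852)  len=0.9409
  (v20,v24,v21) [-++] → (-1.0691, -1.0237, 0.4852)–(-1.0691, 0, 1.06886)  len=1.1784

Chained into 1 loop(s):
  loop 1: 10 segments, perimeter = 6.6544
Total perimeter = 6.654


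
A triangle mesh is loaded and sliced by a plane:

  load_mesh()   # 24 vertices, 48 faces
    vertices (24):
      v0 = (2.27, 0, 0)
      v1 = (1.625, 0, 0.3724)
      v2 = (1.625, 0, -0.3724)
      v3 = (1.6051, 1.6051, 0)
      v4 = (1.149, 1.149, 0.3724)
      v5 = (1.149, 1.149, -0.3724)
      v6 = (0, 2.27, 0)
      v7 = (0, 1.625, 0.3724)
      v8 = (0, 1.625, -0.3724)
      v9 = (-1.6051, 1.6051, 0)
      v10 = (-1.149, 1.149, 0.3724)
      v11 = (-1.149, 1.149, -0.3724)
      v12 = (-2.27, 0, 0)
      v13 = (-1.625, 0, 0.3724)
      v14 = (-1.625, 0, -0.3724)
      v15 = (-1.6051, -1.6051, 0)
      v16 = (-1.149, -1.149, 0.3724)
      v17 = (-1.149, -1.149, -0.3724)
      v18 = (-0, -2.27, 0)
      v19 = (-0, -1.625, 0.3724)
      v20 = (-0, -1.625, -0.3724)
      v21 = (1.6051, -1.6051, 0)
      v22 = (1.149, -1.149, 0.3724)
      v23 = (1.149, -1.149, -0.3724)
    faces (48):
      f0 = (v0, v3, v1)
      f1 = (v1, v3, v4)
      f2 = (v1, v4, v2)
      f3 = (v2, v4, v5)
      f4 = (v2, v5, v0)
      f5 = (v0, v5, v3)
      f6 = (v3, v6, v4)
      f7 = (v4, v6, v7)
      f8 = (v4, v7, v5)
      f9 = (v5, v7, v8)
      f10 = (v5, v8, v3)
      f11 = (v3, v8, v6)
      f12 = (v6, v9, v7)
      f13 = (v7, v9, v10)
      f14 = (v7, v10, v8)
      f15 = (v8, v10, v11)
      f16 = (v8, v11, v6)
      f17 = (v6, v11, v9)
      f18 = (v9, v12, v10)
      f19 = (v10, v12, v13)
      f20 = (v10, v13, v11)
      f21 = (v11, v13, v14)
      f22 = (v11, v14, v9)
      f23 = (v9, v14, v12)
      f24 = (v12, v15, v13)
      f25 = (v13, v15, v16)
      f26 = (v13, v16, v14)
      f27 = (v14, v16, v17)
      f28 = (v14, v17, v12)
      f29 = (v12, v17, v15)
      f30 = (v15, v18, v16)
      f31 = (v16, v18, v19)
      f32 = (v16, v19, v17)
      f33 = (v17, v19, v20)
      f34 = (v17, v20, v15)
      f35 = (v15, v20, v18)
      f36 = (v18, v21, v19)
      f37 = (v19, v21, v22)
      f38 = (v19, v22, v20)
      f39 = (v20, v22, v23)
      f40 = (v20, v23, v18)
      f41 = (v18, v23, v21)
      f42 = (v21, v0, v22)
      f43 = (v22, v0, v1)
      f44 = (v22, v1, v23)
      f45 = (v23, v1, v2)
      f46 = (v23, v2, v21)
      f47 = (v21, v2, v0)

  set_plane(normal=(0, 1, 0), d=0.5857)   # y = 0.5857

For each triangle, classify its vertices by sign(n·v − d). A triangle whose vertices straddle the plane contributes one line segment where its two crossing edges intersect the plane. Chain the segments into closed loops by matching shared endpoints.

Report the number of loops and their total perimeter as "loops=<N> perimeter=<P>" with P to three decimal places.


Straddling triangles (12 of 48):
  (v0,v3,v1) [-+-] → (2.02738, 0.5857, 0)–(1.61774, 0.5857, 0.236511)  len=0.4730
  (v1,v3,v4) [-++] → (1.61774, 0.5857, 0.236511)–(1.38236, 0.5857, 0.3724)  len=0.2718
  (v1,v4,v2) [-+-] → (1.38236, 0.5857, 0.3724)–(1.38236, 0.5857, 0.00726002)  len=0.3651
  (v2,v4,v5) [-++] → (1.38236, 0.5857, 0.00726002)–(1.38236, 0.5857, -0.3724)  len=0.3797
  (v2,v5,v0) [-+-] → (1.38236, 0.5857, -0.3724)–(1.69857, 0.5857, -0.18983)  len=0.3651
  (v0,v5,v3) [-++] → (1.69857, 0.5857, -0.18983)–(2.02738, 0.5857, 0)  len=0.3797
  (v9,v12,v10) [+-+] → (-2.02738, 0.5857, 0)–(-1.69857, 0.5857, 0.18983)  len=0.3797
  (v10,v12,v13) [+--] → (-1.69857, 0.5857, 0.18983)–(-1.38236, 0.5857, 0.3724)  len=0.3651
  (v10,v13,v11) [+-+] → (-1.38236, 0.5857, 0.3724)–(-1.38236, 0.5857, -0.00726002)  len=0.3797
  (v11,v13,v14) [+--] → (-1.38236, 0.5857, -0.00726002)–(-1.38236, 0.5857, -0.3724)  len=0.3651
  (v11,v14,v9) [+-+] → (-1.38236, 0.5857, -0.3724)–(-1.61774, 0.5857, -0.236511)  len=0.2718
  (v9,v14,v12) [+--] → (-1.61774, 0.5857, -0.236511)–(-2.02738, 0.5857, 0)  len=0.4730

Chained into 2 loop(s):
  loop 1: 6 segments, perimeter = 2.2344
  loop 2: 6 segments, perimeter = 2.2344
Total perimeter = 4.469

loops=2 perimeter=4.469


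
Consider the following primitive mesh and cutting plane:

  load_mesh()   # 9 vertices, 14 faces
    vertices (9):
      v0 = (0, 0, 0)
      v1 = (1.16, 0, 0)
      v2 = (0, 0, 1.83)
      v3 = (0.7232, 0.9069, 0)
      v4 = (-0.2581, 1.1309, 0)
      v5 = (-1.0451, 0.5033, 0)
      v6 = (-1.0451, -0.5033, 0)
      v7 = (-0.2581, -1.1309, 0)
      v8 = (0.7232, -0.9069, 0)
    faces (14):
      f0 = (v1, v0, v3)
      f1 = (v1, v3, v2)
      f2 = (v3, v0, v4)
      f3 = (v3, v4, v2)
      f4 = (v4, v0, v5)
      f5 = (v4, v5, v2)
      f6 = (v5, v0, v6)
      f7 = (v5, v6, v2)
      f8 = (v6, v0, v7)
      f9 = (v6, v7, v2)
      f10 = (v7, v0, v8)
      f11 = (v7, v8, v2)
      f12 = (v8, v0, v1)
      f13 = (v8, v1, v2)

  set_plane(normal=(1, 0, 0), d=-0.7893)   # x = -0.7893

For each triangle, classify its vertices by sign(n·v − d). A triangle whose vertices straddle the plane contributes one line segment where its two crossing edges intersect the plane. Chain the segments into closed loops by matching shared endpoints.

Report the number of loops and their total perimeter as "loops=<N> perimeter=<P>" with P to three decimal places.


loops=1 perimeter=3.284

Straddling triangles (6 of 14):
  (v4,v0,v5) [++-] → (-0.7893, 0.380112, 0)–(-0.7893, 0.70729, 0)  len=0.3272
  (v4,v5,v2) [+-+] → (-0.7893, 0.70729, 0)–(-0.7893, 0.380112, 0.447913)  len=0.5547
  (v5,v0,v6) [-+-] → (-0.7893, 0.380112, 0)–(-0.7893, -0.380112, 0)  len=0.7602
  (v5,v6,v2) [--+] → (-0.7893, -0.380112, 0.447913)–(-0.7893, 0.380112, 0.447913)  len=0.7602
  (v6,v0,v7) [-++] → (-0.7893, -0.380112, 0)–(-0.7893, -0.70729, 0)  len=0.3272
  (v6,v7,v2) [-++] → (-0.7893, -0.70729, 0)–(-0.7893, -0.380112, 0.447913)  len=0.5547

Chained into 1 loop(s):
  loop 1: 6 segments, perimeter = 3.2842
Total perimeter = 3.284


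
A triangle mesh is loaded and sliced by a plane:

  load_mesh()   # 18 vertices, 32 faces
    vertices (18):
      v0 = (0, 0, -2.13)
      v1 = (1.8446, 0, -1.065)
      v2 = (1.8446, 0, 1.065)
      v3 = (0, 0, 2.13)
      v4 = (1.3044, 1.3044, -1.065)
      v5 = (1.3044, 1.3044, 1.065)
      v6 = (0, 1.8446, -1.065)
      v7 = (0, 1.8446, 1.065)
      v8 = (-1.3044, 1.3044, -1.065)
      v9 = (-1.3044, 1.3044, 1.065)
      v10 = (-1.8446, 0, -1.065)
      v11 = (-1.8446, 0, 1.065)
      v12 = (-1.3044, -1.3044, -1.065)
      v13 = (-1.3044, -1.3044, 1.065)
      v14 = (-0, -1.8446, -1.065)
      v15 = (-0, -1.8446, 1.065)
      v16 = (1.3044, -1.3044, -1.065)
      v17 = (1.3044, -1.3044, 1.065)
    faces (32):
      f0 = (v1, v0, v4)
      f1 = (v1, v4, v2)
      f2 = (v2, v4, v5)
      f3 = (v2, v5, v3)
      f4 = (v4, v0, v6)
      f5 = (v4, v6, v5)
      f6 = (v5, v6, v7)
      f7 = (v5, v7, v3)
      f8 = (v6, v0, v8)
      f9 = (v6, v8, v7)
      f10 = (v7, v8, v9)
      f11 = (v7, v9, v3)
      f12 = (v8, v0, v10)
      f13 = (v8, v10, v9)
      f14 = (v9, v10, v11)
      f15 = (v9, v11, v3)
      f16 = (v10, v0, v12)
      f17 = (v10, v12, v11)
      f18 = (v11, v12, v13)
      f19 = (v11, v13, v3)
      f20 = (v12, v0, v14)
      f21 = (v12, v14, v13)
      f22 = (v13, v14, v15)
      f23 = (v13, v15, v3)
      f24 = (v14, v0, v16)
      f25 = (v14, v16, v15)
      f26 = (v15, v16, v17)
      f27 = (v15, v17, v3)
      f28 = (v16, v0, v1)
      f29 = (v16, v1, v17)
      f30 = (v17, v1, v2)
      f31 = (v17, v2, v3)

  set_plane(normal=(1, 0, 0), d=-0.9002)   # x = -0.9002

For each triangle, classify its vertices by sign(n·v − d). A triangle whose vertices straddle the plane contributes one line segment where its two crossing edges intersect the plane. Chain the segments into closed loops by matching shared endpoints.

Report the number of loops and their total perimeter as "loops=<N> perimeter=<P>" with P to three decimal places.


Straddling triangles (12 of 32):
  (v6,v0,v8) [++-] → (-0.9002, 0.9002, -1.39502)–(-0.9002, 1.47179, -1.065)  len=0.6600
  (v6,v8,v7) [+-+] → (-0.9002, 1.47179, -1.065)–(-0.9002, 1.47179, -0.404968)  len=0.6600
  (v7,v8,v9) [+--] → (-0.9002, 1.47179, -0.404968)–(-0.9002, 1.47179, 1.065)  len=1.4700
  (v7,v9,v3) [+-+] → (-0.9002, 1.47179, 1.065)–(-0.9002, 0.9002, 1.39502)  len=0.6600
  (v8,v0,v10) [-+-] → (-0.9002, 0.9002, -1.39502)–(-0.9002, 0, -1.61026)  len=0.9256
  (v9,v11,v3) [--+] → (-0.9002, 0, 1.61026)–(-0.9002, 0.9002, 1.39502)  len=0.9256
  (v10,v0,v12) [-+-] → (-0.9002, 0, -1.61026)–(-0.9002, -0.9002, -1.39502)  len=0.9256
  (v11,v13,v3) [--+] → (-0.9002, -0.9002, 1.39502)–(-0.9002, 0, 1.61026)  len=0.9256
  (v12,v0,v14) [-++] → (-0.9002, -0.9002, -1.39502)–(-0.9002, -1.47179, -1.065)  len=0.6600
  (v12,v14,v13) [-+-] → (-0.9002, -1.47179, -1.065)–(-0.9002, -1.47179, 0.404968)  len=1.4700
  (v13,v14,v15) [-++] → (-0.9002, -1.47179, 0.404968)–(-0.9002, -1.47179, 1.065)  len=0.6600
  (v13,v15,v3) [-++] → (-0.9002, -1.47179, 1.065)–(-0.9002, -0.9002, 1.39502)  len=0.6600

Chained into 1 loop(s):
  loop 1: 12 segments, perimeter = 10.6024
Total perimeter = 10.602

loops=1 perimeter=10.602


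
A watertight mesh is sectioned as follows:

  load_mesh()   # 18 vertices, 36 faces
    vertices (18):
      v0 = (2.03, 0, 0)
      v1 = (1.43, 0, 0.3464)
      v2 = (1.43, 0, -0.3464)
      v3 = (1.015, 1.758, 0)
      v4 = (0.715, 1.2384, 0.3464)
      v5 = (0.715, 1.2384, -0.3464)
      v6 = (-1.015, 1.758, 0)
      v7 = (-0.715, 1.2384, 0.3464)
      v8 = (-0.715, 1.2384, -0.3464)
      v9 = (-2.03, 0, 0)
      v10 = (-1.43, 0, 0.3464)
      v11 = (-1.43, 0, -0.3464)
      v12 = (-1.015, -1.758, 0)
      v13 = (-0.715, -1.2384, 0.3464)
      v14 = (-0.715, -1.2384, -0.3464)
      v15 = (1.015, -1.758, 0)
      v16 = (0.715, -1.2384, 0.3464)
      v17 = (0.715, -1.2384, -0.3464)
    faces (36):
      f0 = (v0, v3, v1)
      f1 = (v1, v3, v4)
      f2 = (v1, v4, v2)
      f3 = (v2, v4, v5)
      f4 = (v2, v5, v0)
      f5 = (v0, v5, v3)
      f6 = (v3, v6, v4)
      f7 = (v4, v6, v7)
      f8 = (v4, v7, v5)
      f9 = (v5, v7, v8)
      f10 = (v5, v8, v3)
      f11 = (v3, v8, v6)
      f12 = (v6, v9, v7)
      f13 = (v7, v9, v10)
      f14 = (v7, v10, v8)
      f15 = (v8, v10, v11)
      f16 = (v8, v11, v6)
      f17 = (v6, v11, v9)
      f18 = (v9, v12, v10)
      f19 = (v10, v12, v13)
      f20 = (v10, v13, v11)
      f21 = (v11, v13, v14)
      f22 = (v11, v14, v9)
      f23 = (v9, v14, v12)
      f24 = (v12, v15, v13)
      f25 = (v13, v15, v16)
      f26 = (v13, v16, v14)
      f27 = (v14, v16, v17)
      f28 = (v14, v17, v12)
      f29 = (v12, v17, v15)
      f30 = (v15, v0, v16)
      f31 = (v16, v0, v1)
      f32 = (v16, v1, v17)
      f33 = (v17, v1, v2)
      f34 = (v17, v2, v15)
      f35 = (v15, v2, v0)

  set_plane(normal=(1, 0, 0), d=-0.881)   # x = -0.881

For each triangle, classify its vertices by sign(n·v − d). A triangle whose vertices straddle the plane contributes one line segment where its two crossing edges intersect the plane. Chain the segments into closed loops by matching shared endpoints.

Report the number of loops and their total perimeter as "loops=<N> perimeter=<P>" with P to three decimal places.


Straddling triangles (16 of 36):
  (v3,v6,v4) [+-+] → (-0.881, 1.758, 0)–(-0.881, 1.71775, 0.026831)  len=0.0484
  (v4,v6,v7) [+-+] → (-0.881, 1.71775, 0.026831)–(-0.881, 1.52591, 0.154725)  len=0.2306
  (v3,v8,v6) [++-] → (-0.881, 1.52591, -0.154725)–(-0.881, 1.758, 0)  len=0.2789
  (v6,v9,v7) [--+] → (-0.881, 1.08207, 0.302672)–(-0.881, 1.52591, 0.154725)  len=0.4679
  (v7,v9,v10) [+--] → (-0.881, 1.08207, 0.302672)–(-0.881, 0.950883, 0.3464)  len=0.1383
  (v7,v10,v8) [+-+] → (-0.881, 0.950883, 0.3464)–(-0.881, 0.950883, -0.185554)  len=0.5320
  (v8,v10,v11) [+--] → (-0.881, 0.950883, -0.185554)–(-0.881, 0.950883, -0.3464)  len=0.1608
  (v8,v11,v6) [+--] → (-0.881, 0.950883, -0.3464)–(-0.881, 1.52591, -0.154725)  len=0.6061
  (v10,v12,v13) [--+] → (-0.881, -1.52591, 0.154725)–(-0.881, -0.950883, 0.3464)  len=0.6061
  (v10,v13,v11) [-+-] → (-0.881, -0.950883, 0.3464)–(-0.881, -0.950883, 0.185554)  len=0.1608
  (v11,v13,v14) [-++] → (-0.881, -0.950883, 0.185554)–(-0.881, -0.950883, -0.3464)  len=0.5320
  (v11,v14,v9) [-+-] → (-0.881, -0.950883, -0.3464)–(-0.881, -1.08207, -0.302672)  len=0.1383
  (v9,v14,v12) [-+-] → (-0.881, -1.08207, -0.302672)–(-0.881, -1.52591, -0.154725)  len=0.4679
  (v12,v15,v13) [-++] → (-0.881, -1.758, 0)–(-0.881, -1.52591, 0.154725)  len=0.2789
  (v14,v17,v12) [++-] → (-0.881, -1.71775, -0.026831)–(-0.881, -1.52591, -0.154725)  len=0.2306
  (v12,v17,v15) [-++] → (-0.881, -1.71775, -0.026831)–(-0.881, -1.758, 0)  len=0.0484

Chained into 2 loop(s):
  loop 1: 8 segments, perimeter = 2.4629
  loop 2: 8 segments, perimeter = 2.4629
Total perimeter = 4.926

loops=2 perimeter=4.926


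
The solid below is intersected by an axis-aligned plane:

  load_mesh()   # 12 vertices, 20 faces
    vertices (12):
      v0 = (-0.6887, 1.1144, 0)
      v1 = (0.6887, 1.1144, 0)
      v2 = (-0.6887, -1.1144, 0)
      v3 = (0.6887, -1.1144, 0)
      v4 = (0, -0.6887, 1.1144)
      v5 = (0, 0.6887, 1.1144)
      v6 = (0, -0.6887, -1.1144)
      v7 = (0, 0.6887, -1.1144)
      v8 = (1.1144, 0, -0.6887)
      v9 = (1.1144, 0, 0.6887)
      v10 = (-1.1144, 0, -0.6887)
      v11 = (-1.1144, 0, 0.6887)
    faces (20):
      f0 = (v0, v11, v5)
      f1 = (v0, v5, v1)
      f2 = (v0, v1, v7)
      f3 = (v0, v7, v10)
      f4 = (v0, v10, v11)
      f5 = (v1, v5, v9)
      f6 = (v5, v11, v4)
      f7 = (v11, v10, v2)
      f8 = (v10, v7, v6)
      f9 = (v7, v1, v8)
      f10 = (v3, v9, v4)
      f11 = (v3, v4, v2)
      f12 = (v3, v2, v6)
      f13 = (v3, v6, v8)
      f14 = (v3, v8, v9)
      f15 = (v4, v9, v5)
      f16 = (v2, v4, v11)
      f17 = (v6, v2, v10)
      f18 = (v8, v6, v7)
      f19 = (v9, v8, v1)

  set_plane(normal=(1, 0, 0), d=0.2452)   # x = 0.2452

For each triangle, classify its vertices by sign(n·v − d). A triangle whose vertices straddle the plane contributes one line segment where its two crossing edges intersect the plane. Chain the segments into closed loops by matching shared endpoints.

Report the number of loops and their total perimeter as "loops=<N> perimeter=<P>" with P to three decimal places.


Straddling triangles (10 of 20):
  (v0,v5,v1) [--+] → (0.2452, 0.840263, 0.717637)–(0.2452, 1.1144, 0)  len=0.7682
  (v0,v1,v7) [-+-] → (0.2452, 1.1144, 0)–(0.2452, 0.840263, -0.717637)  len=0.7682
  (v1,v5,v9) [+-+] → (0.2452, 0.840263, 0.717637)–(0.2452, 0.537166, 1.02073)  len=0.4286
  (v7,v1,v8) [-++] → (0.2452, 0.840263, -0.717637)–(0.2452, 0.537166, -1.02073)  len=0.4286
  (v3,v9,v4) [++-] → (0.2452, -0.537166, 1.02073)–(0.2452, -0.840263, 0.717637)  len=0.4286
  (v3,v4,v2) [+--] → (0.2452, -0.840263, 0.717637)–(0.2452, -1.1144, 0)  len=0.7682
  (v3,v2,v6) [+--] → (0.2452, -1.1144, 0)–(0.2452, -0.840263, -0.717637)  len=0.7682
  (v3,v6,v8) [+-+] → (0.2452, -0.840263, -0.717637)–(0.2452, -0.537166, -1.02073)  len=0.4286
  (v4,v9,v5) [-+-] → (0.2452, -0.537166, 1.02073)–(0.2452, 0.537166, 1.02073)  len=1.0743
  (v8,v6,v7) [+--] → (0.2452, -0.537166, -1.02073)–(0.2452, 0.537166, -1.02073)  len=1.0743

Chained into 1 loop(s):
  loop 1: 10 segments, perimeter = 6.9361
Total perimeter = 6.936

loops=1 perimeter=6.936


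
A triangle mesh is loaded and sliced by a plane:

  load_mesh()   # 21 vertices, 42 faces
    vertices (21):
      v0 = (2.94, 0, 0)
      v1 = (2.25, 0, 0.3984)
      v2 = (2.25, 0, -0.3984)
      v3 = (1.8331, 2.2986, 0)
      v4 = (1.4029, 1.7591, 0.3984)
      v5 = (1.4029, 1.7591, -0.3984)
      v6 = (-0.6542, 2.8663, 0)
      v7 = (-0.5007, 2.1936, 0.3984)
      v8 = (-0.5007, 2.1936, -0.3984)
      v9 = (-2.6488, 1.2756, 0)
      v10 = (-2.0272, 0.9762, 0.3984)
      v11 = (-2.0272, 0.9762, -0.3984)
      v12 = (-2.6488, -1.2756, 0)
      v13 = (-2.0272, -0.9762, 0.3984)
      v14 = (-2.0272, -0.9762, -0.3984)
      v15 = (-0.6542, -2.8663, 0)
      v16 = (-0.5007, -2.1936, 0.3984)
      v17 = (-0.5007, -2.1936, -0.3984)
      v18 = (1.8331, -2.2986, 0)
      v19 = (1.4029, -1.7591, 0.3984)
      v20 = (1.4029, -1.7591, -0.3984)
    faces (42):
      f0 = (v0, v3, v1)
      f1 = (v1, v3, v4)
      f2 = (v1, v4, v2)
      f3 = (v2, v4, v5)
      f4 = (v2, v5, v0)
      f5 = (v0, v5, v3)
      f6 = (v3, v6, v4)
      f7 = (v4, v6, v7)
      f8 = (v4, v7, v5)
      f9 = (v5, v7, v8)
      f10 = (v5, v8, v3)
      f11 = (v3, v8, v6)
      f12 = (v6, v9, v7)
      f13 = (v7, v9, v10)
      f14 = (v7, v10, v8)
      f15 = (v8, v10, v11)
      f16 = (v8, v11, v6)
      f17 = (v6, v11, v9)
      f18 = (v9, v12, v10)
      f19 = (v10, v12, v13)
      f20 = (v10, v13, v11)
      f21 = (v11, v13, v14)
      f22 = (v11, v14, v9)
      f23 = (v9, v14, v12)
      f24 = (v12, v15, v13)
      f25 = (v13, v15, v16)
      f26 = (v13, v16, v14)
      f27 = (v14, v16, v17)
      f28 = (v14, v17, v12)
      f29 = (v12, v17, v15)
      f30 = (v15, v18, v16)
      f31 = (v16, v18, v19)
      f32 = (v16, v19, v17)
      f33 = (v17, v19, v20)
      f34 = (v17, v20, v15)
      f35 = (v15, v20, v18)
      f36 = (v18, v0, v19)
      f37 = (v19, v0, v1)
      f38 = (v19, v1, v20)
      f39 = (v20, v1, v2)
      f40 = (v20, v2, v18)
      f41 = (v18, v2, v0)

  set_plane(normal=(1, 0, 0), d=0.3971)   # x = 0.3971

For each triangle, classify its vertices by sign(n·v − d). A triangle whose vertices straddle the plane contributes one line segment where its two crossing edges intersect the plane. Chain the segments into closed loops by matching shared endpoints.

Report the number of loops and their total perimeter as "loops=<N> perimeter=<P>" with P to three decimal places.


loops=2 perimeter=4.601

Straddling triangles (12 of 42):
  (v3,v6,v4) [+-+] → (0.3971, 2.62635, 0)–(0.3971, 2.30046, 0.203606)  len=0.3843
  (v4,v6,v7) [+--] → (0.3971, 2.30046, 0.203606)–(0.3971, 1.98868, 0.3984)  len=0.3676
  (v4,v7,v5) [+-+] → (0.3971, 1.98868, 0.3984)–(0.3971, 1.98868, 0.0226031)  len=0.3758
  (v5,v7,v8) [+--] → (0.3971, 1.98868, 0.0226031)–(0.3971, 1.98868, -0.3984)  len=0.4210
  (v5,v8,v3) [+-+] → (0.3971, 1.98868, -0.3984)–(0.3971, 2.23399, -0.245138)  len=0.2893
  (v3,v8,v6) [+--] → (0.3971, 2.23399, -0.245138)–(0.3971, 2.62635, 0)  len=0.4626
  (v15,v18,v16) [-+-] → (0.3971, -2.62635, 0)–(0.3971, -2.23399, 0.245138)  len=0.4626
  (v16,v18,v19) [-++] → (0.3971, -2.23399, 0.245138)–(0.3971, -1.98868, 0.3984)  len=0.2893
  (v16,v19,v17) [-+-] → (0.3971, -1.98868, 0.3984)–(0.3971, -1.98868, -0.0226031)  len=0.4210
  (v17,v19,v20) [-++] → (0.3971, -1.98868, -0.0226031)–(0.3971, -1.98868, -0.3984)  len=0.3758
  (v17,v20,v15) [-+-] → (0.3971, -1.98868, -0.3984)–(0.3971, -2.30046, -0.203606)  len=0.3676
  (v15,v20,v18) [-++] → (0.3971, -2.30046, -0.203606)–(0.3971, -2.62635, 0)  len=0.3843

Chained into 2 loop(s):
  loop 1: 6 segments, perimeter = 2.3006
  loop 2: 6 segments, perimeter = 2.3006
Total perimeter = 4.601


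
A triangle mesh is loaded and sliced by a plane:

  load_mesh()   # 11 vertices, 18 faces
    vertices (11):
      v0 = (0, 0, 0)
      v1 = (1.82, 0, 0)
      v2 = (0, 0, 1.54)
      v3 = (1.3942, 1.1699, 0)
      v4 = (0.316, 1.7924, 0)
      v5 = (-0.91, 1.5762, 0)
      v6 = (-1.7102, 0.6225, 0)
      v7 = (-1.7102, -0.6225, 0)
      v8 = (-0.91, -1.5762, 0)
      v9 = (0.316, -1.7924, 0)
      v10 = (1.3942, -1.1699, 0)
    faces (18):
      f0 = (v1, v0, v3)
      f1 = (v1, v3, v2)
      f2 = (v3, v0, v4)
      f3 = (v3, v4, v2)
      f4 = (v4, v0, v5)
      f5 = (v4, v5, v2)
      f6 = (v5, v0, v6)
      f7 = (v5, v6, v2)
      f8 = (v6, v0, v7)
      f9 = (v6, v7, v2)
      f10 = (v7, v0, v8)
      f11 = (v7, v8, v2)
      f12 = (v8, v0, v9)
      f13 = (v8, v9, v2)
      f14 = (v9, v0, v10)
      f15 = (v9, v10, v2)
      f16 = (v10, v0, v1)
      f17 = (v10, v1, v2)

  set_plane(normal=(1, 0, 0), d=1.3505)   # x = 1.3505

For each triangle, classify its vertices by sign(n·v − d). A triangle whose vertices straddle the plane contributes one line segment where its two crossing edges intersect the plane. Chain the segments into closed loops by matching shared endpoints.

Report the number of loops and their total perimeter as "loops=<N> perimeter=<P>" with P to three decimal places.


loops=1 perimeter=4.919

Straddling triangles (8 of 18):
  (v1,v0,v3) [+-+] → (1.3505, 0, 0)–(1.3505, 1.13323, 0)  len=1.1332
  (v1,v3,v2) [++-] → (1.3505, 1.13323, 0.04827)–(1.3505, 0, 0.397269)  len=1.1858
  (v3,v0,v4) [+--] → (1.3505, 1.13323, 0)–(1.3505, 1.19513, 0)  len=0.0619
  (v3,v4,v2) [+--] → (1.3505, 1.19513, 0)–(1.3505, 1.13323, 0.04827)  len=0.0785
  (v9,v0,v10) [--+] → (1.3505, -1.13323, 0)–(1.3505, -1.19513, 0)  len=0.0619
  (v9,v10,v2) [-+-] → (1.3505, -1.19513, 0)–(1.3505, -1.13323, 0.04827)  len=0.0785
  (v10,v0,v1) [+-+] → (1.3505, -1.13323, 0)–(1.3505, 0, 0)  len=1.1332
  (v10,v1,v2) [++-] → (1.3505, 0, 0.397269)–(1.3505, -1.13323, 0.04827)  len=1.1858

Chained into 1 loop(s):
  loop 1: 8 segments, perimeter = 4.9188
Total perimeter = 4.919


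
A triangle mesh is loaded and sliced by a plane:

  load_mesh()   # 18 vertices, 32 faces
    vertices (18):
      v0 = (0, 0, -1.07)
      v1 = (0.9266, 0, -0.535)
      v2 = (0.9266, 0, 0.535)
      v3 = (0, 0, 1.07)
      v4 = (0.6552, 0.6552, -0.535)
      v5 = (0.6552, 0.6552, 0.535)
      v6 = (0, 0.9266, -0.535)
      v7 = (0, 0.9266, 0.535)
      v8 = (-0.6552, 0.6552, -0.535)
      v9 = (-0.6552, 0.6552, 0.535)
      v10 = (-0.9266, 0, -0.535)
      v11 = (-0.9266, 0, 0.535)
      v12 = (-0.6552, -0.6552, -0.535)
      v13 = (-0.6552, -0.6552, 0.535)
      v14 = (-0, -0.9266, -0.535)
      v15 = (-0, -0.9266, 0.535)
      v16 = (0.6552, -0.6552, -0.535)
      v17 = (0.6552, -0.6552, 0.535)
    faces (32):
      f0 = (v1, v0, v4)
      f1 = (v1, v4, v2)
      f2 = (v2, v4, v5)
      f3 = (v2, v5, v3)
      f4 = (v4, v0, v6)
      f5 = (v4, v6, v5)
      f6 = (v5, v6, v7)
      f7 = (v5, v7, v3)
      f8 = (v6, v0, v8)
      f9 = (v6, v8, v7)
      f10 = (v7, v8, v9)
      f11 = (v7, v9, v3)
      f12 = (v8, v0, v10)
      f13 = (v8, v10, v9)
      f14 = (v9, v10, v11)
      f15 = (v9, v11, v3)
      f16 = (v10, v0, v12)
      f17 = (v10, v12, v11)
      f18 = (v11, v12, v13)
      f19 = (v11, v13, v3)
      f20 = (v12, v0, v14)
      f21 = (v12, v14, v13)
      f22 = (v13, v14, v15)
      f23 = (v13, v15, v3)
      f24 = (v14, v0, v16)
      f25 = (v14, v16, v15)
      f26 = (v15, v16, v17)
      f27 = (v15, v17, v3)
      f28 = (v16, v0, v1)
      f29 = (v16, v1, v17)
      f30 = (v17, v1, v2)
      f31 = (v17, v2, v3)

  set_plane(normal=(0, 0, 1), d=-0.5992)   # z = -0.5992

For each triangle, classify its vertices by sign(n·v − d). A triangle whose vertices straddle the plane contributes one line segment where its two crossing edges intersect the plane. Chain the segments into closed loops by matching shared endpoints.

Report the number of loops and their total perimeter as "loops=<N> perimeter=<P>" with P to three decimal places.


loops=1 perimeter=4.993

Straddling triangles (8 of 32):
  (v1,v0,v4) [+-+] → (0.815408, 0, -0.5992)–(0.576576, 0.576576, -0.5992)  len=0.6241
  (v4,v0,v6) [+-+] → (0.576576, 0.576576, -0.5992)–(0, 0.815408, -0.5992)  len=0.6241
  (v6,v0,v8) [+-+] → (0, 0.815408, -0.5992)–(-0.576576, 0.576576, -0.5992)  len=0.6241
  (v8,v0,v10) [+-+] → (-0.576576, 0.576576, -0.5992)–(-0.815408, 0, -0.5992)  len=0.6241
  (v10,v0,v12) [+-+] → (-0.815408, 0, -0.5992)–(-0.576576, -0.576576, -0.5992)  len=0.6241
  (v12,v0,v14) [+-+] → (-0.576576, -0.576576, -0.5992)–(0, -0.815408, -0.5992)  len=0.6241
  (v14,v0,v16) [+-+] → (0, -0.815408, -0.5992)–(0.576576, -0.576576, -0.5992)  len=0.6241
  (v16,v0,v1) [+-+] → (0.576576, -0.576576, -0.5992)–(0.815408, 0, -0.5992)  len=0.6241

Chained into 1 loop(s):
  loop 1: 8 segments, perimeter = 4.9927
Total perimeter = 4.993


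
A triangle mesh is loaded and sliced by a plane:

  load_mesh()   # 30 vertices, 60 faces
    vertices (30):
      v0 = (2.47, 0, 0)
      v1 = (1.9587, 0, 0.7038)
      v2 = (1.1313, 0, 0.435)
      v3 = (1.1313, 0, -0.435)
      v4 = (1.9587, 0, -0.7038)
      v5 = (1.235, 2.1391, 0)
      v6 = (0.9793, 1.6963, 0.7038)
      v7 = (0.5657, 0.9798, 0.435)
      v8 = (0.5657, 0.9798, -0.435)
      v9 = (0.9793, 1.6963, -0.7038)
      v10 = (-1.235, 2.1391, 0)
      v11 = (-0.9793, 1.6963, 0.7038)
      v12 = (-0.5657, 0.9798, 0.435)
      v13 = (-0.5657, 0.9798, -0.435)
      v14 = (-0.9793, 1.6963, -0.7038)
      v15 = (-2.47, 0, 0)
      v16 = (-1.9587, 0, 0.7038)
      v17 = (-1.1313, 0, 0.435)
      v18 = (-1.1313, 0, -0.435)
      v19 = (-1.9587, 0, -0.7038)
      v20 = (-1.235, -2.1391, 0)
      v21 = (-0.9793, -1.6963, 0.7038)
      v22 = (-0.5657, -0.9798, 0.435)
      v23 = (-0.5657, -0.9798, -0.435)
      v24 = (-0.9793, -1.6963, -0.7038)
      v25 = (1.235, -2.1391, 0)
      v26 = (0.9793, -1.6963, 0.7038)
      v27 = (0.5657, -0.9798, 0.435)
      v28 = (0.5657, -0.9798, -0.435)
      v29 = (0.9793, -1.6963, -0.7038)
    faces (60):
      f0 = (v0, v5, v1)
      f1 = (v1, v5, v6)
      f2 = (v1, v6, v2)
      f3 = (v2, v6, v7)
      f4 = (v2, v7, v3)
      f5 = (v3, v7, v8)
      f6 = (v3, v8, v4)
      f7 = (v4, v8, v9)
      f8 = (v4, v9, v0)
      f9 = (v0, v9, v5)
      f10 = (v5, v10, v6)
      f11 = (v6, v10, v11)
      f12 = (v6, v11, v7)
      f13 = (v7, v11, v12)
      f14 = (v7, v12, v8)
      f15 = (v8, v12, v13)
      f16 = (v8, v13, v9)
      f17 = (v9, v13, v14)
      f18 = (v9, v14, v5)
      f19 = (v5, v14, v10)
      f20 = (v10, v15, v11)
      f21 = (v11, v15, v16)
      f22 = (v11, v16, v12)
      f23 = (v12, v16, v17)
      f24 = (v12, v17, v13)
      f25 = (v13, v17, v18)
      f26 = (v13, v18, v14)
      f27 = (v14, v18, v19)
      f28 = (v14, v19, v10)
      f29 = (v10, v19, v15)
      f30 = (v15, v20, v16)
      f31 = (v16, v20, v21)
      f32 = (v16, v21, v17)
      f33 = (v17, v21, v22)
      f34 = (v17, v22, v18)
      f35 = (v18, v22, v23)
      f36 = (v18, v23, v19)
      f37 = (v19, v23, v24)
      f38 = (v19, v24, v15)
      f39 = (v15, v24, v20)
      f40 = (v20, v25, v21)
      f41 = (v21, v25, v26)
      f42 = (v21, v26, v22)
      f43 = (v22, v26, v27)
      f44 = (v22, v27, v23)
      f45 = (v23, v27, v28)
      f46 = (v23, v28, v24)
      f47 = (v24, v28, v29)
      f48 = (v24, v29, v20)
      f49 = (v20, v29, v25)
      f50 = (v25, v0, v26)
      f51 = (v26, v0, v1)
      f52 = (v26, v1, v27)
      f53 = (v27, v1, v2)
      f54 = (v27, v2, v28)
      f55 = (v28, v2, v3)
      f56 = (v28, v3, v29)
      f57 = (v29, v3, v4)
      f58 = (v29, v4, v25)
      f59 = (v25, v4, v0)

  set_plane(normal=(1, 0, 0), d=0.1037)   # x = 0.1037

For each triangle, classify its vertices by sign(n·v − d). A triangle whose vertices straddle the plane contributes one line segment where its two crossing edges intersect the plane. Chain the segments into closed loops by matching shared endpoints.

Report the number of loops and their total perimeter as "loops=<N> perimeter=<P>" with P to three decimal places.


Straddling triangles (20 of 60):
  (v5,v10,v6) [+-+] → (0.1037, 2.1391, 0)–(0.1037, 1.8714, 0.425497)  len=0.5027
  (v6,v10,v11) [+--] → (0.1037, 1.8714, 0.425497)–(0.1037, 1.6963, 0.7038)  len=0.3288
  (v6,v11,v7) [+-+] → (0.1037, 1.6963, 0.7038)–(0.1037, 1.19405, 0.515379)  len=0.5364
  (v7,v11,v12) [+--] → (0.1037, 1.19405, 0.515379)–(0.1037, 0.9798, 0.435)  len=0.2288
  (v7,v12,v8) [+-+] → (0.1037, 0.9798, 0.435)–(0.1037, 0.9798, -0.079741)  len=0.5147
  (v8,v12,v13) [+--] → (0.1037, 0.9798, -0.079741)–(0.1037, 0.9798, -0.435)  len=0.3553
  (v8,v13,v9) [+-+] → (0.1037, 0.9798, -0.435)–(0.1037, 1.29024, -0.551463)  len=0.3316
  (v9,v13,v14) [+--] → (0.1037, 1.29024, -0.551463)–(0.1037, 1.6963, -0.7038)  len=0.4337
  (v9,v14,v5) [+-+] → (0.1037, 1.6963, -0.7038)–(0.1037, 1.91287, -0.359576)  len=0.4067
  (v5,v14,v10) [+--] → (0.1037, 1.91287, -0.359576)–(0.1037, 2.1391, 0)  len=0.4248
  (v20,v25,v21) [-+-] → (0.1037, -2.1391, 0)–(0.1037, -1.91287, 0.359576)  len=0.4248
  (v21,v25,v26) [-++] → (0.1037, -1.91287, 0.359576)–(0.1037, -1.6963, 0.7038)  len=0.4067
  (v21,v26,v22) [-+-] → (0.1037, -1.6963, 0.7038)–(0.1037, -1.29024, 0.551463)  len=0.4337
  (v22,v26,v27) [-++] → (0.1037, -1.29024, 0.551463)–(0.1037, -0.9798, 0.435)  len=0.3316
  (v22,v27,v23) [-+-] → (0.1037, -0.9798, 0.435)–(0.1037, -0.9798, 0.079741)  len=0.3553
  (v23,v27,v28) [-++] → (0.1037, -0.9798, 0.079741)–(0.1037, -0.9798, -0.435)  len=0.5147
  (v23,v28,v24) [-+-] → (0.1037, -0.9798, -0.435)–(0.1037, -1.19405, -0.515379)  len=0.2288
  (v24,v28,v29) [-++] → (0.1037, -1.19405, -0.515379)–(0.1037, -1.6963, -0.7038)  len=0.5364
  (v24,v29,v20) [-+-] → (0.1037, -1.6963, -0.7038)–(0.1037, -1.8714, -0.425497)  len=0.3288
  (v20,v29,v25) [-++] → (0.1037, -1.8714, -0.425497)–(0.1037, -2.1391, 0)  len=0.5027

Chained into 2 loop(s):
  loop 1: 10 segments, perimeter = 4.0635
  loop 2: 10 segments, perimeter = 4.0635
Total perimeter = 8.127

loops=2 perimeter=8.127


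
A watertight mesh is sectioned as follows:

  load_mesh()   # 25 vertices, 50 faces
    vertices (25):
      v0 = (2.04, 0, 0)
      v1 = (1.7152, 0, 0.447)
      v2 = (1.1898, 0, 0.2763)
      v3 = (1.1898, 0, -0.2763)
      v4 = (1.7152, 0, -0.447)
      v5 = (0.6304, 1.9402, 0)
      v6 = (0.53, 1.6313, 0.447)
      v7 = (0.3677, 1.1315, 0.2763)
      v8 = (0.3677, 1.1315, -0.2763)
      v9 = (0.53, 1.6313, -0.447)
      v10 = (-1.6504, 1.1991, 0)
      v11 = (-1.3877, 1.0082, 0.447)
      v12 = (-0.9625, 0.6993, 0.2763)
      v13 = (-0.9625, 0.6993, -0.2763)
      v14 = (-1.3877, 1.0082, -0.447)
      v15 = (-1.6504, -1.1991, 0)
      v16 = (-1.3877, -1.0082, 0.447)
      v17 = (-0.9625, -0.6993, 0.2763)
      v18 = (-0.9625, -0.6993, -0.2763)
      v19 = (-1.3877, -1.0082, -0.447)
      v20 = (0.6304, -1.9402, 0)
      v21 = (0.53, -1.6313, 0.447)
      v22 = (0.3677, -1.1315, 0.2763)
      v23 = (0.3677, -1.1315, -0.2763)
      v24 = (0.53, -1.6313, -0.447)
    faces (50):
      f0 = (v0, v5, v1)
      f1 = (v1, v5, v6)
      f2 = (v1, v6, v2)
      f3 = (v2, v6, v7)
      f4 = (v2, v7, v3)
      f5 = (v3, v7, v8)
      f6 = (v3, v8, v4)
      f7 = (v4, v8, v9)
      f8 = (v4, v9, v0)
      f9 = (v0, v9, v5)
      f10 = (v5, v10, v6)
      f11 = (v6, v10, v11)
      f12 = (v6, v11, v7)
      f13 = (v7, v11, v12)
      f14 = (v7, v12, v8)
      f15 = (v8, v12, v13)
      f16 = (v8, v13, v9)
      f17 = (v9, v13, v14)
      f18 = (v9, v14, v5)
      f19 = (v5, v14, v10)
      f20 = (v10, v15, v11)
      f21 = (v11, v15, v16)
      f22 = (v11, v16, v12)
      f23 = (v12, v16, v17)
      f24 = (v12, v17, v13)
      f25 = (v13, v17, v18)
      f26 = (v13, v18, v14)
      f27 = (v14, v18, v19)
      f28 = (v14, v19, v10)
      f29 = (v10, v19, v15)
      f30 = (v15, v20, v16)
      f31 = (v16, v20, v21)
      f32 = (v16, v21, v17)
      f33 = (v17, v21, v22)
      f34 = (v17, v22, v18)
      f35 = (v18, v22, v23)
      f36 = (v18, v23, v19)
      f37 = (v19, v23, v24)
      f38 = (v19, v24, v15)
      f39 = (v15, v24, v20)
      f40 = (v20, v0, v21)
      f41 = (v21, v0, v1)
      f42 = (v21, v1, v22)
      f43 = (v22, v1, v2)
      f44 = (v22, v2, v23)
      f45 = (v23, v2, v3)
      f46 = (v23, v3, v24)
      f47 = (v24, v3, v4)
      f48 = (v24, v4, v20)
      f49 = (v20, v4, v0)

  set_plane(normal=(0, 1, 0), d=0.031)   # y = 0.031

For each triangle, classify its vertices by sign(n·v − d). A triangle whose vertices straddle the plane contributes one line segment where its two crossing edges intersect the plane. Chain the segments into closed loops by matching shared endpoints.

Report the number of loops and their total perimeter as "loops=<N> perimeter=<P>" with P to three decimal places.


loops=2 perimeter=5.268

Straddling triangles (20 of 50):
  (v0,v5,v1) [-+-] → (2.01748, 0.031, 0)–(1.69787, 0.031, 0.439858)  len=0.5437
  (v1,v5,v6) [-++] → (1.69787, 0.031, 0.439858)–(1.69268, 0.031, 0.447)  len=0.0088
  (v1,v6,v2) [-+-] → (1.69268, 0.031, 0.447)–(1.17726, 0.031, 0.279544)  len=0.5419
  (v2,v6,v7) [-++] → (1.17726, 0.031, 0.279544)–(1.16728, 0.031, 0.2763)  len=0.0105
  (v2,v7,v3) [-+-] → (1.16728, 0.031, 0.2763)–(1.16728, 0.031, -0.26116)  len=0.5375
  (v3,v7,v8) [-++] → (1.16728, 0.031, -0.26116)–(1.16728, 0.031, -0.2763)  len=0.0151
  (v3,v8,v4) [-+-] → (1.16728, 0.031, -0.2763)–(1.67828, 0.031, -0.442323)  len=0.5373
  (v4,v8,v9) [-++] → (1.67828, 0.031, -0.442323)–(1.69268, 0.031, -0.447)  len=0.0151
  (v4,v9,v0) [-+-] → (1.69268, 0.031, -0.447)–(2.01131, 0.031, -0.00849445)  len=0.5420
  (v0,v9,v5) [-++] → (2.01131, 0.031, -0.00849445)–(2.01748, 0.031, 0)  len=0.0105
  (v10,v15,v11) [+-+] → (-1.6504, 0.031, 0)–(-1.504, 0.031, 0.249107)  len=0.2889
  (v11,v15,v16) [+--] → (-1.504, 0.031, 0.249107)–(-1.3877, 0.031, 0.447)  len=0.2295
  (v11,v16,v12) [+-+] → (-1.3877, 0.031, 0.447)–(-1.12892, 0.031, 0.34311)  len=0.2789
  (v12,v16,v17) [+--] → (-1.12892, 0.031, 0.34311)–(-0.9625, 0.031, 0.2763)  len=0.1793
  (v12,v17,v13) [+-+] → (-0.9625, 0.031, 0.2763)–(-0.9625, 0.031, -0.0122484)  len=0.2885
  (v13,v17,v18) [+--] → (-0.9625, 0.031, -0.0122484)–(-0.9625, 0.031, -0.2763)  len=0.2641
  (v13,v18,v14) [+-+] → (-0.9625, 0.031, -0.2763)–(-1.14436, 0.031, -0.349309)  len=0.1960
  (v14,v18,v19) [+--] → (-1.14436, 0.031, -0.349309)–(-1.3877, 0.031, -0.447)  len=0.2622
  (v14,v19,v10) [+-+] → (-1.3877, 0.031, -0.447)–(-1.51138, 0.031, -0.236552)  len=0.2441
  (v10,v19,v15) [+--] → (-1.51138, 0.031, -0.236552)–(-1.6504, 0.031, 0)  len=0.2744

Chained into 2 loop(s):
  loop 1: 10 segments, perimeter = 2.7626
  loop 2: 10 segments, perimeter = 2.5059
Total perimeter = 5.268
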